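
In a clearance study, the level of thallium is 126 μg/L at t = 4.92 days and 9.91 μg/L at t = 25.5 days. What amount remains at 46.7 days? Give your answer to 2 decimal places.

0.72 μg/L

Over Δt = 25.5 − 4.92 = 20.58 days, the level fell by a factor of 126/9.91 ≈ 12.714.
n = log₂(12.714) ≈ 3.6684 half-lives, so t½ = 20.58/3.6684 ≈ 5.6101 days.
From t = 25.5 to t = 46.7: 9.91 × (1/2)^((46.7−25.5)/5.6101) ≈ 0.72195 μg/L.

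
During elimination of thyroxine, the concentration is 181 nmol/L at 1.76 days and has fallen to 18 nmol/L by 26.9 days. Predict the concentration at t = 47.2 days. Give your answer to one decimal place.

Over Δt = 26.9 − 1.76 = 25.14 days, the level fell by a factor of 181/18 ≈ 10.056.
n = log₂(10.056) ≈ 3.3299 half-lives, so t½ = 25.14/3.3299 ≈ 7.5497 days.
From t = 26.9 to t = 47.2: 18 × (1/2)^((47.2−26.9)/7.5497) ≈ 2.7916 nmol/L.

2.8 nmol/L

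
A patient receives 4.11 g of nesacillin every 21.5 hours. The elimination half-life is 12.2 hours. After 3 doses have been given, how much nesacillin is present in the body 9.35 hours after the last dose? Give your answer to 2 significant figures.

3.3 g

The 3 doses were given 52.35, 30.85, 9.35 hours ago.
Total = 4.11·(1/2)^(52.35/12.2) + 4.11·(1/2)^(30.85/12.2) + 4.11·(1/2)^(9.35/12.2)
      = 0.20996 + 0.71225 + 2.4162 ≈ 3.3384 g.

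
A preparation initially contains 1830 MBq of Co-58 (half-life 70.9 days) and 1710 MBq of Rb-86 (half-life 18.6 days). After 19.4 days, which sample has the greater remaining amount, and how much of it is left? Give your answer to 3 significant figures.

Co-58: 1830 × (1/2)^0.27362 ≈ 1513.8 MBq.
Rb-86: 1710 × (1/2)^1.043 ≈ 829.89 MBq.
Co-58 has more remaining, at ≈ 1513.8 MBq.

Co-58, 1510 MBq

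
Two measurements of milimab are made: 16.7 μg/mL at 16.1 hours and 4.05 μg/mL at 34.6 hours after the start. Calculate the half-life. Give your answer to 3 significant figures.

Over Δt = 34.6 − 16.1 = 18.5 hours, the level fell by a factor of 16.7/4.05 ≈ 4.1235.
n = log₂(4.1235) ≈ 2.0439 half-lives, so t½ = 18.5/2.0439 ≈ 9.0515 hours.

9.05 hours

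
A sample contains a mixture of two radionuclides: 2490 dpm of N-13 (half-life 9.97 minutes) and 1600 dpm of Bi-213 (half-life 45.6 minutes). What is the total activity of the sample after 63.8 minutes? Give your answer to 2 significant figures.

640 dpm

N-13: 2490 × (1/2)^(63.8/9.97) = 2490 × (1/2)^6.3992 ≈ 29.502 dpm.
Bi-213: 1600 × (1/2)^(63.8/45.6) = 1600 × (1/2)^1.3991 ≈ 606.66 dpm.
Total = 29.502 + 606.66 ≈ 636.16 dpm.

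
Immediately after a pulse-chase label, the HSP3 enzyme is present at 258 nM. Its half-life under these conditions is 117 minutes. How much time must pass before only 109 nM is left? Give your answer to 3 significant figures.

Fraction remaining = 109/258 ≈ 0.42248.
n = log₂(258/109) = ln(2.367)/ln 2 ≈ 1.243 half-lives.
t = n × t½ = 1.243 × 117 ≈ 145.44 minutes.

145 minutes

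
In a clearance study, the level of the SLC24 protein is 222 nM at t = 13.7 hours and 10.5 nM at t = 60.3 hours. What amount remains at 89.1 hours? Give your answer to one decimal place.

1.6 nM

Over Δt = 60.3 − 13.7 = 46.6 hours, the level fell by a factor of 222/10.5 ≈ 21.143.
n = log₂(21.143) ≈ 4.4021 half-lives, so t½ = 46.6/4.4021 ≈ 10.586 hours.
From t = 60.3 to t = 89.1: 10.5 × (1/2)^((89.1−60.3)/10.586) ≈ 1.593 nM.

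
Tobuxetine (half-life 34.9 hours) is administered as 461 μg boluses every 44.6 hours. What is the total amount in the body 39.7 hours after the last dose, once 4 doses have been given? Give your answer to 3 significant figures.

346 μg

The 4 doses were given 173.5, 128.9, 84.3, 39.7 hours ago.
Total = 461·(1/2)^(173.5/34.9) + 461·(1/2)^(128.9/34.9) + 461·(1/2)^(84.3/34.9) + 461·(1/2)^(39.7/34.9)
      = 14.695 + 35.635 + 86.411 + 209.54 ≈ 346.28 μg.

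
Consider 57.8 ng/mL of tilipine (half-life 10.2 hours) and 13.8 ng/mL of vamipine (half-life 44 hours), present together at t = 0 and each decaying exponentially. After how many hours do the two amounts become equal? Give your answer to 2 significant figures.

27 hours

Set 57.8·(1/2)^(t/10.2) = 13.8·(1/2)^(t/44).
Taking log₂: log₂(57.8/13.8) = t·(1/10.2 − 1/44).
log₂(4.1884) = 2.0664; 1/10.2 − 1/44 = 0.075312.
t = 2.0664 / 0.075312 ≈ 27.438 hours.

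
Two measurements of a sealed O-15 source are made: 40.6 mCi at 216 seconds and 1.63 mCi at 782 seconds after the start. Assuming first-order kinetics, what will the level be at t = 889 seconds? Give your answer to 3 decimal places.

Over Δt = 782 − 216 = 566 seconds, the level fell by a factor of 40.6/1.63 ≈ 24.908.
n = log₂(24.908) ≈ 4.6385 half-lives, so t½ = 566/4.6385 ≈ 122.02 seconds.
From t = 782 to t = 889: 1.63 × (1/2)^((889−782)/122.02) ≈ 0.8876 mCi.

0.888 mCi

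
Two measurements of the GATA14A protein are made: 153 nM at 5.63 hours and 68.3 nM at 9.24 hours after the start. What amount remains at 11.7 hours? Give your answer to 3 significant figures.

Over Δt = 9.24 − 5.63 = 3.61 hours, the level fell by a factor of 153/68.3 ≈ 2.2401.
n = log₂(2.2401) ≈ 1.1636 half-lives, so t½ = 3.61/1.1636 ≈ 3.1025 hours.
From t = 9.24 to t = 11.7: 68.3 × (1/2)^((11.7−9.24)/3.1025) ≈ 39.421 nM.

39.4 nM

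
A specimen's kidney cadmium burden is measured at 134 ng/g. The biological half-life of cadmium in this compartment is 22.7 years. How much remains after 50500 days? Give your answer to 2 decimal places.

Convert the elapsed time: 50500 days = 138.356 years.
Number of half-lives: n = 138.356/22.7 ≈ 6.095.
Remaining = 134 × (1/2)^6.095 = 134 × 0.014629 ≈ 1.9603 ng/g.

1.96 ng/g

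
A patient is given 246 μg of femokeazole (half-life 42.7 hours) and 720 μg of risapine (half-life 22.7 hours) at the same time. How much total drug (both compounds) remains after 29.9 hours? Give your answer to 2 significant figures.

440 μg

femokeazole: 246 × (1/2)^(29.9/42.7) = 246 × (1/2)^0.70023 ≈ 151.41 μg.
risapine: 720 × (1/2)^(29.9/22.7) = 720 × (1/2)^1.3172 ≈ 288.95 μg.
Total = 151.41 + 288.95 ≈ 440.36 μg.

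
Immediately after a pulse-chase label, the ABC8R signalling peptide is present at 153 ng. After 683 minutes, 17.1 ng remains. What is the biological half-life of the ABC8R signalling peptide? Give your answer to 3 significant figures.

216 minutes

A/A₀ = 17.1/153 ≈ 0.11176.
n = log₂(8.9474) ≈ 3.1615 half-lives elapsed in 683 minutes.
t½ = 683/3.1615 ≈ 216.04 minutes.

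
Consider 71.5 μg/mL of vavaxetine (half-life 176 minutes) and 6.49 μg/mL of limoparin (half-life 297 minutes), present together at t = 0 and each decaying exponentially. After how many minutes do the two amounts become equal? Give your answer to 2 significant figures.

Set 71.5·(1/2)^(t/176) = 6.49·(1/2)^(t/297).
Taking log₂: log₂(71.5/6.49) = t·(1/176 − 1/297).
log₂(11.017) = 3.4617; 1/176 − 1/297 = 0.0023148.
t = 3.4617 / 0.0023148 ≈ 1495.4 minutes.

1500 minutes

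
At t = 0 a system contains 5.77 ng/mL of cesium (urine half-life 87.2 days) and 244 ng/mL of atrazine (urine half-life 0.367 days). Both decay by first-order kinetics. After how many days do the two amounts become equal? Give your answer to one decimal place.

Set 5.77·(1/2)^(t/87.2) = 244·(1/2)^(t/0.367).
Taking log₂: log₂(5.77/244) = t·(1/87.2 − 1/0.367).
log₂(0.023648) = -5.4022; 1/87.2 − 1/0.367 = -2.7133.
t = -5.4022 / -2.7133 ≈ 1.991 days.

2.0 days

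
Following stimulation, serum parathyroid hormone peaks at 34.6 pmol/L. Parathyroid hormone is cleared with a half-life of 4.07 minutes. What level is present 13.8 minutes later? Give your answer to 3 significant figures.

Number of half-lives: n = 13.8/4.07 ≈ 3.3907.
Remaining = 34.6 × (1/2)^3.3907 = 34.6 × 0.095347 ≈ 3.299 pmol/L.

3.30 pmol/L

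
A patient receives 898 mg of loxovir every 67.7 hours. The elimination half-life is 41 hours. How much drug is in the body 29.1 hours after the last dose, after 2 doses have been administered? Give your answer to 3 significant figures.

724 mg

The 2 doses were given 96.8, 29.1 hours ago.
Total = 898·(1/2)^(96.8/41) + 898·(1/2)^(29.1/41)
      = 174.8 + 549.06 ≈ 723.86 mg.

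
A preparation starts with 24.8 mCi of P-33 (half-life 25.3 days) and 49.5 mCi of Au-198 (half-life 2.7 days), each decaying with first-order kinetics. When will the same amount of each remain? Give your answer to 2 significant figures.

3.0 days

Set 24.8·(1/2)^(t/25.3) = 49.5·(1/2)^(t/2.7).
Taking log₂: log₂(24.8/49.5) = t·(1/25.3 − 1/2.7).
log₂(0.50101) = -0.99709; 1/25.3 − 1/2.7 = -0.33084.
t = -0.99709 / -0.33084 ≈ 3.0138 days.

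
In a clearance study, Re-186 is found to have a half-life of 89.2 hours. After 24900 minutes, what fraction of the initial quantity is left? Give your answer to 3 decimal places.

24900 minutes = 415 hours.
n = 415/89.2 ≈ 4.6525 half-lives.
Fraction remaining = (1/2)^4.6525 ≈ 0.039762.

0.040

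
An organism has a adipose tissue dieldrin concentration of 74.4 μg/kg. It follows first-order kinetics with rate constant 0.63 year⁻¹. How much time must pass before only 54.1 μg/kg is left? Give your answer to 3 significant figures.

0.506 years

t½ = ln 2 / k = 0.69315 / 0.63 ≈ 1.1002 years.
Fraction remaining = 54.1/74.4 ≈ 0.72715.
n = log₂(74.4/54.1) = ln(1.3752)/ln 2 ≈ 0.45967 half-lives.
t = n × t½ = 0.45967 × 1.1002 ≈ 0.50575 years.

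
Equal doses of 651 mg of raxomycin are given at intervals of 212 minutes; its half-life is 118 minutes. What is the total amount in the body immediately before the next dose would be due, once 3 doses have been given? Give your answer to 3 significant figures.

The 3 doses were given 636, 424, 212 minutes ago.
Total = 651·(1/2)^(636/118) + 651·(1/2)^(424/118) + 651·(1/2)^(212/118)
      = 15.527 + 53.94 + 187.39 ≈ 256.86 mg.

257 mg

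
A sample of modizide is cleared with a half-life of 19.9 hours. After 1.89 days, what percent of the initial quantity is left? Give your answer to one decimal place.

1.89 days = 45.36 hours.
n = 45.36/19.9 ≈ 2.2794 half-lives.
Fraction remaining = (1/2)^2.2794 ≈ 0.20598, i.e. 20.598%.

20.6%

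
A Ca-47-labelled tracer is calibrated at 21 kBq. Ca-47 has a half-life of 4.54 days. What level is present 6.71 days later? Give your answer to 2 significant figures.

7.5 kBq

Number of half-lives: n = 6.71/4.54 ≈ 1.478.
Remaining = 21 × (1/2)^1.478 = 21 × 0.35899 ≈ 7.5388 kBq.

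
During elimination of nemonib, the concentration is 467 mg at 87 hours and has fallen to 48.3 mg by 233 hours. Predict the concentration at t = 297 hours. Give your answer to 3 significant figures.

17.9 mg

Over Δt = 233 − 87 = 146 hours, the level fell by a factor of 467/48.3 ≈ 9.6687.
n = log₂(9.6687) ≈ 3.2733 half-lives, so t½ = 146/3.2733 ≈ 44.603 hours.
From t = 233 to t = 297: 48.3 × (1/2)^((297−233)/44.603) ≈ 17.865 mg.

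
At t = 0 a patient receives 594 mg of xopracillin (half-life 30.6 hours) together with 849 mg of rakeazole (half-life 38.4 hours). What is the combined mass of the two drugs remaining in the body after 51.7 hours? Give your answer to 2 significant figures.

520 mg

xopracillin: 594 × (1/2)^(51.7/30.6) = 594 × (1/2)^1.6895 ≈ 184.15 mg.
rakeazole: 849 × (1/2)^(51.7/38.4) = 849 × (1/2)^1.3464 ≈ 333.9 mg.
Total = 184.15 + 333.9 ≈ 518.05 mg.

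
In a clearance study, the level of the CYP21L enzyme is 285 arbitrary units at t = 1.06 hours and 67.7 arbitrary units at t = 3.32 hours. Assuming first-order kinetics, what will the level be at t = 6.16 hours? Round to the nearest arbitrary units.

Over Δt = 3.32 − 1.06 = 2.26 hours, the level fell by a factor of 285/67.7 ≈ 4.2097.
n = log₂(4.2097) ≈ 2.0737 half-lives, so t½ = 2.26/2.0737 ≈ 1.0898 hours.
From t = 3.32 to t = 6.16: 67.7 × (1/2)^((6.16−3.32)/1.0898) ≈ 11.121 arbitrary units.

11 arbitrary units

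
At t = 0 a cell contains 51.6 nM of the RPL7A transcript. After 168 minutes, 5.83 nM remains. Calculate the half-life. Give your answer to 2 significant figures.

53 minutes

A/A₀ = 5.83/51.6 ≈ 0.11298.
n = log₂(8.8508) ≈ 3.1458 half-lives elapsed in 168 minutes.
t½ = 168/3.1458 ≈ 53.404 minutes.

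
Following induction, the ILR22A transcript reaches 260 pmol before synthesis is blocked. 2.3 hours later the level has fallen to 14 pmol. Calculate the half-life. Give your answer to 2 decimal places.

0.55 hours

A/A₀ = 14/260 ≈ 0.053846.
n = log₂(18.571) ≈ 4.215 half-lives elapsed in 2.3 hours.
t½ = 2.3/4.215 ≈ 0.54567 hours.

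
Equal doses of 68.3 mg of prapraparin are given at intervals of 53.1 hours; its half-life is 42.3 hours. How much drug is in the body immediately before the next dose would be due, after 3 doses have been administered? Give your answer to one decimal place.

The 3 doses were given 159.3, 106.2, 53.1 hours ago.
Total = 68.3·(1/2)^(159.3/42.3) + 68.3·(1/2)^(106.2/42.3) + 68.3·(1/2)^(53.1/42.3)
      = 5.0206 + 11.985 + 28.611 ≈ 45.617 mg.

45.6 mg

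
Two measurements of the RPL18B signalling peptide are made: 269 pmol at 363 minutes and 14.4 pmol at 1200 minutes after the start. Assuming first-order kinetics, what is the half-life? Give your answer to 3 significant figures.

198 minutes

Over Δt = 1200 − 363 = 837 minutes, the level fell by a factor of 269/14.4 ≈ 18.681.
n = log₂(18.681) ≈ 4.2235 half-lives, so t½ = 837/4.2235 ≈ 198.18 minutes.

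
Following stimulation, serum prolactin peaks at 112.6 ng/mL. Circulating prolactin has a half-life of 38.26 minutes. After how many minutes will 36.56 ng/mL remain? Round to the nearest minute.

62 minutes

Fraction remaining = 36.56/112.6 ≈ 0.32469.
n = log₂(112.6/36.56) = ln(3.0799)/ln 2 ≈ 1.6229 half-lives.
t = n × t½ = 1.6229 × 38.26 ≈ 62.091 minutes.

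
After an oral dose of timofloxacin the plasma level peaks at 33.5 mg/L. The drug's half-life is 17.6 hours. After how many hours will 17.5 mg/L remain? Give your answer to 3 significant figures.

16.5 hours

Fraction remaining = 17.5/33.5 ≈ 0.52239.
n = log₂(33.5/17.5) = ln(1.9143)/ln 2 ≈ 0.93681 half-lives.
t = n × t½ = 0.93681 × 17.6 ≈ 16.488 hours.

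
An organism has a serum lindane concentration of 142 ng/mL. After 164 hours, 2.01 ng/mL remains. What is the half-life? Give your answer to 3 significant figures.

26.7 hours

A/A₀ = 2.01/142 ≈ 0.014155.
n = log₂(70.647) ≈ 6.1426 half-lives elapsed in 164 hours.
t½ = 164/6.1426 ≈ 26.699 hours.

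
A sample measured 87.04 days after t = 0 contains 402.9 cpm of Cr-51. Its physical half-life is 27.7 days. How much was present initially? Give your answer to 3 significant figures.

Number of half-lives elapsed: n = 87.04/27.7 ≈ 3.1422.
A₀ = A × 2^n = 402.9 × 2^3.1422 = 402.9 × 8.8289 ≈ 3557.2 cpm.

3560 cpm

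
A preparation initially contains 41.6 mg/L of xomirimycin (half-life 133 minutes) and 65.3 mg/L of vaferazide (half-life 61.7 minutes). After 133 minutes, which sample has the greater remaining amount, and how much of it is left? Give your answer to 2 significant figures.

xomirimycin: 41.6 × (1/2)^1 ≈ 20.8 mg/L.
vaferazide: 65.3 × (1/2)^2.1556 ≈ 14.656 mg/L.
Xomirimycin has more remaining, at ≈ 20.8 mg/L.

xomirimycin, 21 mg/L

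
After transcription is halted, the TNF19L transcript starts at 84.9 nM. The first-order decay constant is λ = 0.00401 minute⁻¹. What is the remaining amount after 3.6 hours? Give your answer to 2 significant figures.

36 nM

t½ = ln 2 / λ = 0.69315 / 0.00401 ≈ 172.85 minutes.
Convert the elapsed time: 3.6 hours = 216 minutes.
Number of half-lives: n = 216/172.85 ≈ 1.2496.
Remaining = 84.9 × (1/2)^1.2496 = 84.9 × 0.42056 ≈ 35.706 nM.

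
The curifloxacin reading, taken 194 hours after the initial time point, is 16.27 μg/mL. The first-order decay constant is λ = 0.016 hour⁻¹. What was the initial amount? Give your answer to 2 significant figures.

360 μg/mL

t½ = ln 2 / λ = 0.69315 / 0.016 ≈ 43.322 hours.
Number of half-lives elapsed: n = 194/43.322 ≈ 4.4781.
A₀ = A × 2^n = 16.27 × 2^4.4781 = 16.27 × 22.287 ≈ 362.61 μg/mL.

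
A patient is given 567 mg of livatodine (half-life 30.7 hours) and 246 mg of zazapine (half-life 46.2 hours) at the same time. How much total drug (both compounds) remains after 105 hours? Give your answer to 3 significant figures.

livatodine: 567 × (1/2)^(105/30.7) = 567 × (1/2)^3.4202 ≈ 52.967 mg.
zazapine: 246 × (1/2)^(105/46.2) = 246 × (1/2)^2.2727 ≈ 50.907 mg.
Total = 52.967 + 50.907 ≈ 103.87 mg.

104 mg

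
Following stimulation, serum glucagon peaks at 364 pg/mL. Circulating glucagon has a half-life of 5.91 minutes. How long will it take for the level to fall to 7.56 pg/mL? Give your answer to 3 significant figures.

33.0 minutes

Fraction remaining = 7.56/364 ≈ 0.020769.
n = log₂(364/7.56) = ln(48.148)/ln 2 ≈ 5.5894 half-lives.
t = n × t½ = 5.5894 × 5.91 ≈ 33.033 minutes.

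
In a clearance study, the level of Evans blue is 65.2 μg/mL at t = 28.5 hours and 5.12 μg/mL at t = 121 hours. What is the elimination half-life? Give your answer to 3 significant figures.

Over Δt = 121 − 28.5 = 92.5 hours, the level fell by a factor of 65.2/5.12 ≈ 12.734.
n = log₂(12.734) ≈ 3.6707 half-lives, so t½ = 92.5/3.6707 ≈ 25.2 hours.

25.2 hours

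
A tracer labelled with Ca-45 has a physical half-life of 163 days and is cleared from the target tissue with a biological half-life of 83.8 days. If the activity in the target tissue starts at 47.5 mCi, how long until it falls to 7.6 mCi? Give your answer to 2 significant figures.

1/t_eff = 1/t_phys + 1/t_biol = 1/163 + 1/83.8 = 0.018068 per day.
t_eff = 163 × 83.8 / (163 + 83.8) ≈ 55.346 days.
n = log₂(47.5/7.6) ≈ 2.6439; t = 2.6439 × 55.346 ≈ 146.33 days.

150 days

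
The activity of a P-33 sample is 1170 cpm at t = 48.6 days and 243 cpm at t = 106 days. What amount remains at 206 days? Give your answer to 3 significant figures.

15.7 cpm

Over Δt = 106 − 48.6 = 57.4 days, the level fell by a factor of 1170/243 ≈ 4.8148.
n = log₂(4.8148) ≈ 2.2675 half-lives, so t½ = 57.4/2.2675 ≈ 25.314 days.
From t = 106 to t = 206: 243 × (1/2)^((206−106)/25.314) ≈ 15.72 cpm.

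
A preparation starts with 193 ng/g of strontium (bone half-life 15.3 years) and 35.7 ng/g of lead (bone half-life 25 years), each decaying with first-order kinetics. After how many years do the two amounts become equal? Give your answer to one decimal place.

96.0 years

Set 193·(1/2)^(t/15.3) = 35.7·(1/2)^(t/25).
Taking log₂: log₂(193/35.7) = t·(1/15.3 − 1/25).
log₂(5.4062) = 2.4346; 1/15.3 − 1/25 = 0.025359.
t = 2.4346 / 0.025359 ≈ 96.004 years.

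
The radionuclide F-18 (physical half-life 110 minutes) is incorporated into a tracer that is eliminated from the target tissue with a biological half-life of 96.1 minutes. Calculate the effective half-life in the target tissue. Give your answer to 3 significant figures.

1/t_eff = 1/t_phys + 1/t_biol = 1/110 + 1/96.1 = 0.019497 per minute.
t_eff = 110 × 96.1 / (110 + 96.1) ≈ 51.291 minutes.

51.3 minutes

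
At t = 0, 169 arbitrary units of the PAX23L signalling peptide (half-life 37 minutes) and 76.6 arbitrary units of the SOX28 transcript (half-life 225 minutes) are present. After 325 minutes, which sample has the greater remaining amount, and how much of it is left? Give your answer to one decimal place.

PAX23L signalling peptide: 169 × (1/2)^8.7838 ≈ 0.38345 arbitrary units.
SOX28 transcript: 76.6 × (1/2)^1.4444 ≈ 28.145 arbitrary units.
SOX28 transcript has more remaining, at ≈ 28.145 arbitrary units.

SOX28 transcript, 28.1 arbitrary units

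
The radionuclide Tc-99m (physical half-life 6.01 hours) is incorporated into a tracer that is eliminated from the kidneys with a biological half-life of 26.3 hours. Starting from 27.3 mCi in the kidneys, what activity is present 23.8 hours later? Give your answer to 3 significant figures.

0.937 mCi

1/t_eff = 1/t_phys + 1/t_biol = 1/6.01 + 1/26.3 = 0.20441 per hour.
t_eff = 6.01 × 26.3 / (6.01 + 26.3) ≈ 4.8921 hours.
Remaining = 27.3 × (1/2)^(23.8/4.8921) = 27.3 × (1/2)^4.865 ≈ 0.9368 mCi.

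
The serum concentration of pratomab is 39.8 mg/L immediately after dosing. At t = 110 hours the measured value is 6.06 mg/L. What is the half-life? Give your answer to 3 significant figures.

40.5 hours

A/A₀ = 6.06/39.8 ≈ 0.15226.
n = log₂(6.5677) ≈ 2.7154 half-lives elapsed in 110 hours.
t½ = 110/2.7154 ≈ 40.51 hours.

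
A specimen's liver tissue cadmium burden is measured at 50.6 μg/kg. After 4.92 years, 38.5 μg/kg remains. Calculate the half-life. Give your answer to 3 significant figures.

A/A₀ = 38.5/50.6 ≈ 0.76087.
n = log₂(1.3143) ≈ 0.39428 half-lives elapsed in 4.92 years.
t½ = 4.92/0.39428 ≈ 12.478 years.

12.5 years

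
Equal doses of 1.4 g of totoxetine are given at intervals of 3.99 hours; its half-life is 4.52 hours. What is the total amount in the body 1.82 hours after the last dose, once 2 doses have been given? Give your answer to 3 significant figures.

The 2 doses were given 5.81, 1.82 hours ago.
Total = 1.4·(1/2)^(5.81/4.52) + 1.4·(1/2)^(1.82/4.52)
      = 0.57436 + 1.0591 ≈ 1.6334 g.

1.63 g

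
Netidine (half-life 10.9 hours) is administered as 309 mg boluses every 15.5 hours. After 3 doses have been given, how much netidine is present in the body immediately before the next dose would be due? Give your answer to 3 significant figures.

174 mg

The 3 doses were given 46.5, 31, 15.5 hours ago.
Total = 309·(1/2)^(46.5/10.9) + 309·(1/2)^(31/10.9) + 309·(1/2)^(15.5/10.9)
      = 16.06 + 43.035 + 115.32 ≈ 174.41 mg.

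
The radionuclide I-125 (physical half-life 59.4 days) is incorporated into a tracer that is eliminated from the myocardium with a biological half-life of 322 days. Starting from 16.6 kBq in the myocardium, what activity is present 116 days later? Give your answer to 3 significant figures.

3.34 kBq

1/t_eff = 1/t_phys + 1/t_biol = 1/59.4 + 1/322 = 0.019941 per day.
t_eff = 59.4 × 322 / (59.4 + 322) ≈ 50.149 days.
Remaining = 16.6 × (1/2)^(116/50.149) = 16.6 × (1/2)^2.3131 ≈ 3.3404 kBq.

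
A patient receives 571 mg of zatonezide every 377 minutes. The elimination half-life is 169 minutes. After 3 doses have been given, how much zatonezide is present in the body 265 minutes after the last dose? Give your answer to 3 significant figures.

The 3 doses were given 1019, 642, 265 minutes ago.
Total = 571·(1/2)^(1019/169) + 571·(1/2)^(642/169) + 571·(1/2)^(265/169)
      = 8.7408 + 41.028 + 192.58 ≈ 242.35 mg.

242 mg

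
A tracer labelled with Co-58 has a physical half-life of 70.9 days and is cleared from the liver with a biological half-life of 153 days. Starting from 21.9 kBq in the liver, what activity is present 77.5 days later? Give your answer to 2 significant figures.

7.2 kBq

1/t_eff = 1/t_phys + 1/t_biol = 1/70.9 + 1/153 = 0.02064 per day.
t_eff = 70.9 × 153 / (70.9 + 153) ≈ 48.449 days.
Remaining = 21.9 × (1/2)^(77.5/48.449) = 21.9 × (1/2)^1.5996 ≈ 7.2262 kBq.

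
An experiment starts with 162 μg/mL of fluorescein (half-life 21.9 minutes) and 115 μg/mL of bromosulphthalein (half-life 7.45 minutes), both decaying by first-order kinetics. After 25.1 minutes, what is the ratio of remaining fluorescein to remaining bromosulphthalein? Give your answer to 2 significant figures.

fluorescein: 162 × (1/2)^(25.1/21.9) = 162 × (1/2)^1.1461 ≈ 73.198 μg/mL.
bromosulphthalein: 115 × (1/2)^(25.1/7.45) = 115 × (1/2)^3.3691 ≈ 11.13 μg/mL.
Ratio ≈ 73.198 / 11.13 ≈ 6.5767.

6.6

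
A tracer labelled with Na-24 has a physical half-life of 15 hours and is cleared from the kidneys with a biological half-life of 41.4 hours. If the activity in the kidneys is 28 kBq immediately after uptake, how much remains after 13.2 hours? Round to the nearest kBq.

12 kBq

1/t_eff = 1/t_phys + 1/t_biol = 1/15 + 1/41.4 = 0.090821 per hour.
t_eff = 15 × 41.4 / (15 + 41.4) ≈ 11.011 hours.
Remaining = 28 × (1/2)^(13.2/11.011) = 28 × (1/2)^1.1988 ≈ 12.198 kBq.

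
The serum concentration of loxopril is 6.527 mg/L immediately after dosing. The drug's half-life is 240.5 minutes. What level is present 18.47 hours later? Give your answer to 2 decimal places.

Convert the elapsed time: 18.47 hours = 1108.2 minutes.
Number of half-lives: n = 1108.2/240.5 ≈ 4.6079.
Remaining = 6.527 × (1/2)^4.6079 = 6.527 × 0.041009 ≈ 0.26767 mg/L.

0.27 mg/L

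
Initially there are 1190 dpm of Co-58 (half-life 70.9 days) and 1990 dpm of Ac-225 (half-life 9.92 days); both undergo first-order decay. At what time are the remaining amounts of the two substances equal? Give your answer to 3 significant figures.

Set 1190·(1/2)^(t/70.9) = 1990·(1/2)^(t/9.92).
Taking log₂: log₂(1190/1990) = t·(1/70.9 − 1/9.92).
log₂(0.59799) = -0.74181; 1/70.9 − 1/9.92 = -0.086702.
t = -0.74181 / -0.086702 ≈ 8.5558 days.

8.56 days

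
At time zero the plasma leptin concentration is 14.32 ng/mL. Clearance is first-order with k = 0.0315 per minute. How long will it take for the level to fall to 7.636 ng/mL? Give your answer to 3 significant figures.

20.0 minutes

t½ = ln 2 / k = 0.69315 / 0.0315 ≈ 22.005 minutes.
Fraction remaining = 7.636/14.32 ≈ 0.53324.
n = log₂(14.32/7.636) = ln(1.8753)/ln 2 ≈ 0.90714 half-lives.
t = n × t½ = 0.90714 × 22.005 ≈ 19.961 minutes.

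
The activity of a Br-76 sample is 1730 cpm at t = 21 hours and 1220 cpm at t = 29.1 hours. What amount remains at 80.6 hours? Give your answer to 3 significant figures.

132 cpm

Over Δt = 29.1 − 21 = 8.1 hours, the level fell by a factor of 1730/1220 ≈ 1.418.
n = log₂(1.418) ≈ 0.50389 half-lives, so t½ = 8.1/0.50389 ≈ 16.075 hours.
From t = 29.1 to t = 80.6: 1220 × (1/2)^((80.6−29.1)/16.075) ≈ 132.41 cpm.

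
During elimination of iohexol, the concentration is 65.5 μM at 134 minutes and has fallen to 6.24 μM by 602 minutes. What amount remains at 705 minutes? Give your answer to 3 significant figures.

3.72 μM

Over Δt = 602 − 134 = 468 minutes, the level fell by a factor of 65.5/6.24 ≈ 10.497.
n = log₂(10.497) ≈ 3.3919 half-lives, so t½ = 468/3.3919 ≈ 137.98 minutes.
From t = 602 to t = 705: 6.24 × (1/2)^((705−602)/137.98) ≈ 3.7193 μM.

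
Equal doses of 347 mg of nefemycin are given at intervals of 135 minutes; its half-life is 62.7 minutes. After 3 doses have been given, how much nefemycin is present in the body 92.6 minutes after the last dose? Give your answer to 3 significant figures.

The 3 doses were given 362.6, 227.6, 92.6 minutes ago.
Total = 347·(1/2)^(362.6/62.7) + 347·(1/2)^(227.6/62.7) + 347·(1/2)^(92.6/62.7)
      = 6.3015 + 28.028 + 124.67 ≈ 159 mg.

159 mg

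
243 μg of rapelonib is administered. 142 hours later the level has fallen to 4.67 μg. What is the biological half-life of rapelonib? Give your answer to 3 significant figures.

A/A₀ = 4.67/243 ≈ 0.019218.
n = log₂(52.034) ≈ 5.7014 half-lives elapsed in 142 hours.
t½ = 142/5.7014 ≈ 24.906 hours.

24.9 hours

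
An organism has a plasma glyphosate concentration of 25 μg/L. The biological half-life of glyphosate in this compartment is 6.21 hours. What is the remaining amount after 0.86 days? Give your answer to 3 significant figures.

2.50 μg/L

Convert the elapsed time: 0.86 days = 20.64 hours.
Number of half-lives: n = 20.64/6.21 ≈ 3.3237.
Remaining = 25 × (1/2)^3.3237 = 25 × 0.099879 ≈ 2.497 μg/L.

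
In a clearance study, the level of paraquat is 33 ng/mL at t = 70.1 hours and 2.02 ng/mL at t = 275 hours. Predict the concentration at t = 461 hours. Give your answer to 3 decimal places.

0.160 ng/mL

Over Δt = 275 − 70.1 = 204.9 hours, the level fell by a factor of 33/2.02 ≈ 16.337.
n = log₂(16.337) ≈ 4.03 half-lives, so t½ = 204.9/4.03 ≈ 50.843 hours.
From t = 275 to t = 461: 2.02 × (1/2)^((461−275)/50.843) ≈ 0.15999 ng/mL.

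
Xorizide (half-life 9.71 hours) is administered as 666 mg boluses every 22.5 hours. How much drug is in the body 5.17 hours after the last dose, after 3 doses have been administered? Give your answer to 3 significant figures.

571 mg

The 3 doses were given 50.17, 27.67, 5.17 hours ago.
Total = 666·(1/2)^(50.17/9.71) + 666·(1/2)^(27.67/9.71) + 666·(1/2)^(5.17/9.71)
      = 18.54 + 92.395 + 460.46 ≈ 571.4 mg.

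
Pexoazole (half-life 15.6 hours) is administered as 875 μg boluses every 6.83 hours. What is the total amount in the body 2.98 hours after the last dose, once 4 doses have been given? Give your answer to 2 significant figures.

2100 μg

The 4 doses were given 23.47, 16.64, 9.81, 2.98 hours ago.
Total = 875·(1/2)^(23.47/15.6) + 875·(1/2)^(16.64/15.6) + 875·(1/2)^(9.81/15.6) + 875·(1/2)^(2.98/15.6)
      = 308.4 + 417.74 + 565.86 + 766.48 ≈ 2058.5 μg.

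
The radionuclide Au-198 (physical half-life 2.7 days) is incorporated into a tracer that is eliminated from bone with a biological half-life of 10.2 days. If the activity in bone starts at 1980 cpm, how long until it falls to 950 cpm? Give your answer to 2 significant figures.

1/t_eff = 1/t_phys + 1/t_biol = 1/2.7 + 1/10.2 = 0.46841 per day.
t_eff = 2.7 × 10.2 / (2.7 + 10.2) ≈ 2.1349 days.
n = log₂(1980/950) ≈ 1.0595; t = 1.0595 × 2.1349 ≈ 2.2619 days.

2.3 days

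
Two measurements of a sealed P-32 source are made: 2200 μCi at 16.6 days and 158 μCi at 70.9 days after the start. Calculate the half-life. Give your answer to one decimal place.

Over Δt = 70.9 − 16.6 = 54.3 days, the level fell by a factor of 2200/158 ≈ 13.924.
n = log₂(13.924) ≈ 3.7995 half-lives, so t½ = 54.3/3.7995 ≈ 14.291 days.

14.3 days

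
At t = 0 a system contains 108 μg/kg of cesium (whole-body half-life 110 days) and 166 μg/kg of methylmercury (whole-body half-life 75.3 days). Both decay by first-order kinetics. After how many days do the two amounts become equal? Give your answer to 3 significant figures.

148 days

Set 108·(1/2)^(t/110) = 166·(1/2)^(t/75.3).
Taking log₂: log₂(108/166) = t·(1/110 − 1/75.3).
log₂(0.6506) = -0.62015; 1/110 − 1/75.3 = -0.0041893.
t = -0.62015 / -0.0041893 ≈ 148.03 days.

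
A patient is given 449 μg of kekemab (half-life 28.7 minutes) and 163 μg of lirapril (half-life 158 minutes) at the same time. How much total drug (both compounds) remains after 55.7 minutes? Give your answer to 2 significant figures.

kekemab: 449 × (1/2)^(55.7/28.7) = 449 × (1/2)^1.9408 ≈ 116.95 μg.
lirapril: 163 × (1/2)^(55.7/158) = 163 × (1/2)^0.35253 ≈ 127.66 μg.
Total = 116.95 + 127.66 ≈ 244.62 μg.

240 μg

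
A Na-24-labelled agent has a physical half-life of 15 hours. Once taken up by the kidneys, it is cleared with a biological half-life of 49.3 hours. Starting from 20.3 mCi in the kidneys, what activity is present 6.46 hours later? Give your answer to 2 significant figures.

14 mCi

1/t_eff = 1/t_phys + 1/t_biol = 1/15 + 1/49.3 = 0.086951 per hour.
t_eff = 15 × 49.3 / (15 + 49.3) ≈ 11.501 hours.
Remaining = 20.3 × (1/2)^(6.46/11.501) = 20.3 × (1/2)^0.5617 ≈ 13.753 mCi.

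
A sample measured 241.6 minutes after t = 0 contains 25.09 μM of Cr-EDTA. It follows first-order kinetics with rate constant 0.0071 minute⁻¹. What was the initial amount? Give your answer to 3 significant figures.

t½ = ln 2 / λ = 0.69315 / 0.0071 ≈ 97.626 minutes.
Number of half-lives elapsed: n = 241.6/97.626 ≈ 2.4747.
A₀ = A × 2^n = 25.09 × 2^2.4747 = 25.09 × 5.5587 ≈ 139.47 μM.

139 μM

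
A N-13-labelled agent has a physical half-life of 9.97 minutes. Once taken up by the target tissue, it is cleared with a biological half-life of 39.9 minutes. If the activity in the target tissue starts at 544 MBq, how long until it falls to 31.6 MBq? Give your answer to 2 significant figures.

33 minutes

1/t_eff = 1/t_phys + 1/t_biol = 1/9.97 + 1/39.9 = 0.12536 per minute.
t_eff = 9.97 × 39.9 / (9.97 + 39.9) ≈ 7.9768 minutes.
n = log₂(544/31.6) ≈ 4.1056; t = 4.1056 × 7.9768 ≈ 32.75 minutes.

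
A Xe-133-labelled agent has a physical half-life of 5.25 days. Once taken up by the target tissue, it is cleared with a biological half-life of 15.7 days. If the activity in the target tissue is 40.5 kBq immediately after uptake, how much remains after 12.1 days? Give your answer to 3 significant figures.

1/t_eff = 1/t_phys + 1/t_biol = 1/5.25 + 1/15.7 = 0.25417 per day.
t_eff = 5.25 × 15.7 / (5.25 + 15.7) ≈ 3.9344 days.
Remaining = 40.5 × (1/2)^(12.1/3.9344) = 40.5 × (1/2)^3.0755 ≈ 4.8045 kBq.

4.80 kBq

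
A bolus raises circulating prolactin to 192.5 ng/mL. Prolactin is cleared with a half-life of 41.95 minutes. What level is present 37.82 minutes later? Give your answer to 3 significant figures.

103 ng/mL

Number of half-lives: n = 37.82/41.95 ≈ 0.90155.
Remaining = 192.5 × (1/2)^0.90155 = 192.5 × 0.53531 ≈ 103.05 ng/mL.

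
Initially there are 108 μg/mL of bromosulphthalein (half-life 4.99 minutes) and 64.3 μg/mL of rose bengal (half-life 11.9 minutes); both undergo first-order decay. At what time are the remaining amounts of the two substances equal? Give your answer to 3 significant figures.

6.43 minutes

Set 108·(1/2)^(t/4.99) = 64.3·(1/2)^(t/11.9).
Taking log₂: log₂(108/64.3) = t·(1/4.99 − 1/11.9).
log₂(1.6796) = 0.74814; 1/4.99 − 1/11.9 = 0.11637.
t = 0.74814 / 0.11637 ≈ 6.4291 minutes.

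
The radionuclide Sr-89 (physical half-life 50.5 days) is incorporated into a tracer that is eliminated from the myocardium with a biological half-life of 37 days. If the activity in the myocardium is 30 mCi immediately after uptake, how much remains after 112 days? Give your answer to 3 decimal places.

1/t_eff = 1/t_phys + 1/t_biol = 1/50.5 + 1/37 = 0.046829 per day.
t_eff = 50.5 × 37 / (50.5 + 37) ≈ 21.354 days.
Remaining = 30 × (1/2)^(112/21.354) = 30 × (1/2)^5.2448 ≈ 0.79116 mCi.

0.791 mCi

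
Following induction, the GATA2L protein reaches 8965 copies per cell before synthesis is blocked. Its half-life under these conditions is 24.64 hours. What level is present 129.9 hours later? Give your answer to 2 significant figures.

230 copies per cell

Number of half-lives: n = 129.9/24.64 ≈ 5.2719.
Remaining = 8965 × (1/2)^5.2719 = 8965 × 0.025882 ≈ 232.03 copies per cell.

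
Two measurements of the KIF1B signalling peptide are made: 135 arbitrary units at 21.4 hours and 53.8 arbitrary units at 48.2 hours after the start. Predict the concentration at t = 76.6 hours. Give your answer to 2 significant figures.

20 arbitrary units

Over Δt = 48.2 − 21.4 = 26.8 hours, the level fell by a factor of 135/53.8 ≈ 2.5093.
n = log₂(2.5093) ≈ 1.3273 half-lives, so t½ = 26.8/1.3273 ≈ 20.192 hours.
From t = 48.2 to t = 76.6: 53.8 × (1/2)^((76.6−48.2)/20.192) ≈ 20.294 arbitrary units.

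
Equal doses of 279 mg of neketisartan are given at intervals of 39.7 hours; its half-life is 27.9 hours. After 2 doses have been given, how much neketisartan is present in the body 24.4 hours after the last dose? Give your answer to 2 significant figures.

210 mg

The 2 doses were given 64.1, 24.4 hours ago.
Total = 279·(1/2)^(64.1/27.9) + 279·(1/2)^(24.4/27.9)
      = 56.753 + 152.17 ≈ 208.93 mg.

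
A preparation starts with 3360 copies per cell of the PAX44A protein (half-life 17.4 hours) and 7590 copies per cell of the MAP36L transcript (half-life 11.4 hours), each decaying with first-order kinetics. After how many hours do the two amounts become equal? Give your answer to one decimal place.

Set 3360·(1/2)^(t/17.4) = 7590·(1/2)^(t/11.4).
Taking log₂: log₂(3360/7590) = t·(1/17.4 − 1/11.4).
log₂(0.44269) = -1.1756; 1/17.4 − 1/11.4 = -0.030248.
t = -1.1756 / -0.030248 ≈ 38.867 hours.

38.9 hours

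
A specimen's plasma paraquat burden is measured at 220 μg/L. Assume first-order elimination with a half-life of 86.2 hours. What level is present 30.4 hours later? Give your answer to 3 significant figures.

172 μg/L

Number of half-lives: n = 30.4/86.2 ≈ 0.35267.
Remaining = 220 × (1/2)^0.35267 = 220 × 0.78313 ≈ 172.29 μg/L.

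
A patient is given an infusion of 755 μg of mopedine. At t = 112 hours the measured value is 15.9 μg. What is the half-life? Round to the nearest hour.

A/A₀ = 15.9/755 ≈ 0.02106.
n = log₂(47.484) ≈ 5.5694 half-lives elapsed in 112 hours.
t½ = 112/5.5694 ≈ 20.11 hours.

20 hours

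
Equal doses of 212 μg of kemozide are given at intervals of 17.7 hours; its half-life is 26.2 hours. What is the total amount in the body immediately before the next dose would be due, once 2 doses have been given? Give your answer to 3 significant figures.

The 2 doses were given 35.4, 17.7 hours ago.
Total = 212·(1/2)^(35.4/26.2) + 212·(1/2)^(17.7/26.2)
      = 83.1 + 132.73 ≈ 215.83 μg.

216 μg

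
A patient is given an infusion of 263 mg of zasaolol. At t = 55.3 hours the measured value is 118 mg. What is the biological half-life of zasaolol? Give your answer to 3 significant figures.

A/A₀ = 118/263 ≈ 0.44867.
n = log₂(2.2288) ≈ 1.1563 half-lives elapsed in 55.3 hours.
t½ = 55.3/1.1563 ≈ 47.826 hours.

47.8 hours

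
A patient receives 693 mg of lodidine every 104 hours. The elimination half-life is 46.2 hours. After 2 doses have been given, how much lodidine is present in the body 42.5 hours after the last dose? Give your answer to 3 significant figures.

443 mg

The 2 doses were given 146.5, 42.5 hours ago.
Total = 693·(1/2)^(146.5/46.2) + 693·(1/2)^(42.5/46.2)
      = 76.943 + 366.28 ≈ 443.22 mg.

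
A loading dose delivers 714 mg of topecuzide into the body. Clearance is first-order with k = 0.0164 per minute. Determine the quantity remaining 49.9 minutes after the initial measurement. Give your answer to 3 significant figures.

t½ = ln 2 / k = 0.69315 / 0.0164 ≈ 42.265 minutes.
Number of half-lives: n = 49.9/42.265 ≈ 1.1806.
Remaining = 714 × (1/2)^1.1806 = 714 × 0.44115 ≈ 314.98 mg.

315 mg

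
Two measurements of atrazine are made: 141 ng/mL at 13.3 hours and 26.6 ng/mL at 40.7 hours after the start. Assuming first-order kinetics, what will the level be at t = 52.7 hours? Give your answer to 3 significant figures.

12.8 ng/mL

Over Δt = 40.7 − 13.3 = 27.4 hours, the level fell by a factor of 141/26.6 ≈ 5.3008.
n = log₂(5.3008) ≈ 2.4062 half-lives, so t½ = 27.4/2.4062 ≈ 11.387 hours.
From t = 40.7 to t = 52.7: 26.6 × (1/2)^((52.7−40.7)/11.387) ≈ 12.813 ng/mL.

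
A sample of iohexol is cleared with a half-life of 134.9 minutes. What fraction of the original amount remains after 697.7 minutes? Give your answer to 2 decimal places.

0.03

n = 697.7/134.9 ≈ 5.172 half-lives.
Fraction remaining = (1/2)^5.172 ≈ 0.027738.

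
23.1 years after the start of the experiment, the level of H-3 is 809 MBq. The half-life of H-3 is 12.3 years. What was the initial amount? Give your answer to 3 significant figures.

2970 MBq

Number of half-lives elapsed: n = 23.1/12.3 ≈ 1.878.
A₀ = A × 2^n = 809 × 2^1.878 = 809 × 3.6758 ≈ 2973.7 MBq.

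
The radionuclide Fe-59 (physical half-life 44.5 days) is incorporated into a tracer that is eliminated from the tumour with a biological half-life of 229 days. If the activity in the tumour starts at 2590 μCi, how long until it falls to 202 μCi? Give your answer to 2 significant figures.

140 days

1/t_eff = 1/t_phys + 1/t_biol = 1/44.5 + 1/229 = 0.026839 per day.
t_eff = 44.5 × 229 / (44.5 + 229) ≈ 37.26 days.
n = log₂(2590/202) ≈ 3.6805; t = 3.6805 × 37.26 ≈ 137.13 days.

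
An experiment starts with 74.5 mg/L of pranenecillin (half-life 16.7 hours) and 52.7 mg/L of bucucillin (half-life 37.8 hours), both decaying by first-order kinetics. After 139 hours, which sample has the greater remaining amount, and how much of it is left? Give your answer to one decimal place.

bucucillin, 4.1 mg/L

pranenecillin: 74.5 × (1/2)^8.3234 ≈ 0.23258 mg/L.
bucucillin: 52.7 × (1/2)^3.6772 ≈ 4.1195 mg/L.
Bucucillin has more remaining, at ≈ 4.1195 mg/L.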